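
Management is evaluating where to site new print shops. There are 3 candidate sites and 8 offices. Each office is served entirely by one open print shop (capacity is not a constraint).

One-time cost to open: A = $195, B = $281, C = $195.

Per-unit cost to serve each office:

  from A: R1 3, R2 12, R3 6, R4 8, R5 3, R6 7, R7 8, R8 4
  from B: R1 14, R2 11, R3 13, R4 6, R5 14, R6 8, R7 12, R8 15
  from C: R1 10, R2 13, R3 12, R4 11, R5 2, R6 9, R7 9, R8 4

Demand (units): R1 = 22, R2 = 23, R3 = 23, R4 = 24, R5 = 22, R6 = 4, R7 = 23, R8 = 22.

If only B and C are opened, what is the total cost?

Each office is assigned to its cheapest site among the open ones.
{B, C}: R1→C 10·22=220, R2→B 11·23=253, R3→C 12·23=276, R4→B 6·24=144, R5→C 2·22=44, R6→B 8·4=32, R7→C 9·23=207, R8→C 4·22=88. Service 1264; fixed 476; total 1740.

Total cost: 1740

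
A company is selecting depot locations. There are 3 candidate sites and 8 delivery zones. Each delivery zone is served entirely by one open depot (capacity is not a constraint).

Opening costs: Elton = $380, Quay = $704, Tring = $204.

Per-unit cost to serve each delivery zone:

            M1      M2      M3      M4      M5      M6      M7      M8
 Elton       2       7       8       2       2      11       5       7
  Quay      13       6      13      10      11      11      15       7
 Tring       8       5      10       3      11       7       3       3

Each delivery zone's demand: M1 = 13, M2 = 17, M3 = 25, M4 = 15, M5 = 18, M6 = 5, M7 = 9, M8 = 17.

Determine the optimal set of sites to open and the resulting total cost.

For any fixed open set, each delivery zone goes to its cheapest open site; total = fixed + service.
{Tring}: M1→Tring 8·13=104, M2→Tring 5·17=85, M3→Tring 10·25=250, M4→Tring 3·15=45, M5→Tring 11·18=198, M6→Tring 7·5=35, M7→Tring 3·9=27, M8→Tring 3·17=51. Service 795; fixed 204; total 999.
{Elton}: service 630 + fixed 380 = 1010
{Elton, Tring}: service 490 + fixed 584 = 1074
{Elton, Quay, Tring}: M1→Elton 2·13=26, M2→Tring 5·17=85, M3→Elton 8·25=200, M4→Elton 2·15=30, M5→Elton 2·18=36, M6→Tring 7·5=35, M7→Tring 3·9=27, M8→Tring 3·17=51. Service 490; fixed 1288; total 1778.
No other subset beats 999.

Open Tring only; minimum total cost 999.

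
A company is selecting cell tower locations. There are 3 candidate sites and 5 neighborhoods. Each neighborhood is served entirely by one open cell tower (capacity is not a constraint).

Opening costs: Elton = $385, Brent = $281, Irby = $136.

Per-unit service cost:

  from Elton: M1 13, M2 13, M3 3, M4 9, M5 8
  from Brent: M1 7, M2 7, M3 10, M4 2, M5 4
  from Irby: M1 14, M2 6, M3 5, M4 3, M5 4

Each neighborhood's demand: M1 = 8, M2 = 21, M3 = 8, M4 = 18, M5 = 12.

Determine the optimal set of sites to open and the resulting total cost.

Open Irby only; minimum total cost 516.

For any fixed open set, each neighborhood goes to its cheapest open site; total = fixed + service.
{Irby}: M1→Irby 14·8=112, M2→Irby 6·21=126, M3→Irby 5·8=40, M4→Irby 3·18=54, M5→Irby 4·12=48. Service 380; fixed 136; total 516.
{Brent}: service 367 + fixed 281 = 648
{Brent, Irby}: service 306 + fixed 417 = 723
{Elton, Brent, Irby}: service 290 + fixed 802 = 1092
(All 7 nonempty subsets were checked; Irby only is lowest.)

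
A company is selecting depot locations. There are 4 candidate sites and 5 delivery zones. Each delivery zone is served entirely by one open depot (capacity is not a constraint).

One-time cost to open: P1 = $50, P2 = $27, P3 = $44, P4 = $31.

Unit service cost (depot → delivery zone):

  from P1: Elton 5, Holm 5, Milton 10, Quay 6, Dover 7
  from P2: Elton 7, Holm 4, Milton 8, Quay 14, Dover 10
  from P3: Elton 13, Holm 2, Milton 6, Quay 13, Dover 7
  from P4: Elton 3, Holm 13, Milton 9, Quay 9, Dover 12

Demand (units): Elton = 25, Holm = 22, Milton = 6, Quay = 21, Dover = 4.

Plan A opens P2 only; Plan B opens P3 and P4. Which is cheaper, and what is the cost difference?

Plan A: {P2}: Elton→P2 7·25=175, Holm→P2 4·22=88, Milton→P2 8·6=48, Quay→P2 14·21=294, Dover→P2 10·4=40. Service 645; fixed 27; total 672.
Plan B: {P3, P4}: Elton→P4 3·25=75, Holm→P3 2·22=44, Milton→P3 6·6=36, Quay→P4 9·21=189, Dover→P3 7·4=28. Service 372; fixed 75; total 447.
Difference: |672 − 447| = 225.

Plan B is cheaper by 225.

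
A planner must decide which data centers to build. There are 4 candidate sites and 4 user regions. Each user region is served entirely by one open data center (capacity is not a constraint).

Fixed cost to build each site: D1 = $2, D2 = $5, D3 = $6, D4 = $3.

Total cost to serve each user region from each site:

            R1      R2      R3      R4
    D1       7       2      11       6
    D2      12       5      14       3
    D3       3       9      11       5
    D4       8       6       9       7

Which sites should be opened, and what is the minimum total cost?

Open D1 only; minimum total cost 28.

For any fixed open set, each user region goes to its cheapest open site; total = fixed + service.
{D1}: R1→D1 7, R2→D1 2, R3→D1 11, R4→D1 6. Service 26; fixed 2; total 28.
{D1, D3}: R1→D3 3, R2→D1 2, R3→D1 11, R4→D3 5. Service 21; fixed 8; total 29.
{D1, D4}: service 24 + fixed 5 = 29
{D1, D2, D3, D4}: service 17 + fixed 16 = 33
(All 15 nonempty subsets were checked; D1 only is lowest.)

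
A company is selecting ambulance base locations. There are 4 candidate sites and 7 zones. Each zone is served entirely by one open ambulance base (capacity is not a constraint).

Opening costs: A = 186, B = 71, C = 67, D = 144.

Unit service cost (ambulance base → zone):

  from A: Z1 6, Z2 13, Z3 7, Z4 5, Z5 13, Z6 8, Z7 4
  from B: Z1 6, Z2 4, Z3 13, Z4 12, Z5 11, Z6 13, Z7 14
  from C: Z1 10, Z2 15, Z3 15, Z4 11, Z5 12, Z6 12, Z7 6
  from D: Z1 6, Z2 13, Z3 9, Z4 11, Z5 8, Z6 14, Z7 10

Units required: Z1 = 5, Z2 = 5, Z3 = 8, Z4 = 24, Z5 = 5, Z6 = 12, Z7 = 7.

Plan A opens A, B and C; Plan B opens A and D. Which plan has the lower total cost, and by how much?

Plan A: {A, B, C}: Z1→A 6·5=30, Z2→B 4·5=20, Z3→A 7·8=56, Z4→A 5·24=120, Z5→B 11·5=55, Z6→A 8·12=96, Z7→A 4·7=28. Service 405; fixed 324; total 729.
Plan B: {A, D}: Z1→A 6·5=30, Z2→A 13·5=65, Z3→A 7·8=56, Z4→A 5·24=120, Z5→D 8·5=40, Z6→A 8·12=96, Z7→A 4·7=28. Service 435; fixed 330; total 765.
Difference: |729 − 765| = 36.

Plan A is cheaper by 36.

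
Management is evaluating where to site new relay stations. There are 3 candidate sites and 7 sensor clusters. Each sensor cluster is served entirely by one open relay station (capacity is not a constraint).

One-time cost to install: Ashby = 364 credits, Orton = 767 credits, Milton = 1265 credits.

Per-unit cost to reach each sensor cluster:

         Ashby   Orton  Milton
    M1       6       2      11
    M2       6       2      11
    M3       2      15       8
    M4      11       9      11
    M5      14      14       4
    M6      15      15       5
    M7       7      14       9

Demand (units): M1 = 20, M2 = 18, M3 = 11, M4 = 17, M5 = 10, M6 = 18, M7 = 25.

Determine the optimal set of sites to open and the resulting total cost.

Open Ashby only; minimum total cost 1386.

For any fixed open set, each sensor cluster goes to its cheapest open site; total = fixed + service.
{Ashby}: M1→Ashby 6·20=120, M2→Ashby 6·18=108, M3→Ashby 2·11=22, M4→Ashby 11·17=187, M5→Ashby 14·10=140, M6→Ashby 15·18=270, M7→Ashby 7·25=175. Service 1022; fixed 364; total 1386.
{Orton}: service 1154 + fixed 767 = 1921
{Ashby, Orton}: service 836 + fixed 1131 = 1967
{Ashby, Orton, Milton}: M1→Orton 2·20=40, M2→Orton 2·18=36, M3→Ashby 2·11=22, M4→Orton 9·17=153, M5→Milton 4·10=40, M6→Milton 5·18=90, M7→Ashby 7·25=175. Service 556; fixed 2396; total 2952.
(All 7 nonempty subsets were checked; Ashby only is lowest.)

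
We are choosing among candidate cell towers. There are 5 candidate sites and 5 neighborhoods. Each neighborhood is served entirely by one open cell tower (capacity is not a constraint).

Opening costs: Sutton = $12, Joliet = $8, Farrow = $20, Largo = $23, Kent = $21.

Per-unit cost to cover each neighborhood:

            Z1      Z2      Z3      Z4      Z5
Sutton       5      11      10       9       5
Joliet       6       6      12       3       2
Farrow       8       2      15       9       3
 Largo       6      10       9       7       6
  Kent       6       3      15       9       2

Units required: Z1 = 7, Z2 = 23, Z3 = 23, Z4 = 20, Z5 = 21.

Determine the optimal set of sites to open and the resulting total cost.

For any fixed open set, each neighborhood goes to its cheapest open site; total = fixed + service.
{Joliet, Farrow, Largo}: Z1→Joliet 6·7=42, Z2→Farrow 2·23=46, Z3→Largo 9·23=207, Z4→Joliet 3·20=60, Z5→Joliet 2·21=42. Service 397; fixed 51; total 448.
{Sutton, Joliet, Farrow}: Z1→Sutton 5·7=35, Z2→Farrow 2·23=46, Z3→Sutton 10·23=230, Z4→Joliet 3·20=60, Z5→Joliet 2·21=42. Service 413; fixed 40; total 453.
{Sutton, Joliet, Farrow, Largo}: Z1→Sutton 5·7=35, Z2→Farrow 2·23=46, Z3→Largo 9·23=207, Z4→Joliet 3·20=60, Z5→Joliet 2·21=42. Service 390; fixed 63; total 453.
{Sutton, Joliet, Farrow, Largo, Kent}: service 390 + fixed 84 = 474
No other subset beats 448.

Open Joliet, Farrow and Largo; minimum total cost 448.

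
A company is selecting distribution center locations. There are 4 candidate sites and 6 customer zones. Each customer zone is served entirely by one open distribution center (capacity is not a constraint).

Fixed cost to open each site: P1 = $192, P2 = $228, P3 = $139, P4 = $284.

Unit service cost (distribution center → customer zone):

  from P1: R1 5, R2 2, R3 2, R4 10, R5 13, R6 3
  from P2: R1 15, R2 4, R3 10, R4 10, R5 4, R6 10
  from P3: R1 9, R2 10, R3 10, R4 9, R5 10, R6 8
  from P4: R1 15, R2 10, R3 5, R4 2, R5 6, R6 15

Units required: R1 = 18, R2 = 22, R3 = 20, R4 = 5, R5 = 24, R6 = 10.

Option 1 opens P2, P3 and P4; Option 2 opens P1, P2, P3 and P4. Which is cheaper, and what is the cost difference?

Option 1: {P2, P3, P4}: R1→P3 9·18=162, R2→P2 4·22=88, R3→P4 5·20=100, R4→P4 2·5=10, R5→P2 4·24=96, R6→P3 8·10=80. Service 536; fixed 651; total 1187.
Option 2: {P1, P2, P3, P4}: R1→P1 5·18=90, R2→P1 2·22=44, R3→P1 2·20=40, R4→P4 2·5=10, R5→P2 4·24=96, R6→P1 3·10=30. Service 310; fixed 843; total 1153.
Difference: |1187 − 1153| = 34.

Option 2 is cheaper by 34.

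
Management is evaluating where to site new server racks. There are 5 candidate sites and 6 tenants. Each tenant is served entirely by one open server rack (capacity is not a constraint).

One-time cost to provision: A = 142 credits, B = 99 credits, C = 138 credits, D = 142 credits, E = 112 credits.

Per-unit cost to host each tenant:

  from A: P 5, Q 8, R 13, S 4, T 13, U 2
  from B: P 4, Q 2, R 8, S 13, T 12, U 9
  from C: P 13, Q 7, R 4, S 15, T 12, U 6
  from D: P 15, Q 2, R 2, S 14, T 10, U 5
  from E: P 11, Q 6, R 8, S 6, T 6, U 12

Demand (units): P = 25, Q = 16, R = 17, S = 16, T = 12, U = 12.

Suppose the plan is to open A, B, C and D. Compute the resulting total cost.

Each tenant is assigned to its cheapest site among the open ones.
{A, B, C, D}: P→B 4·25=100, Q→B 2·16=32, R→D 2·17=34, S→A 4·16=64, T→D 10·12=120, U→A 2·12=24. Service 374; fixed 521; total 895.

Total cost: 895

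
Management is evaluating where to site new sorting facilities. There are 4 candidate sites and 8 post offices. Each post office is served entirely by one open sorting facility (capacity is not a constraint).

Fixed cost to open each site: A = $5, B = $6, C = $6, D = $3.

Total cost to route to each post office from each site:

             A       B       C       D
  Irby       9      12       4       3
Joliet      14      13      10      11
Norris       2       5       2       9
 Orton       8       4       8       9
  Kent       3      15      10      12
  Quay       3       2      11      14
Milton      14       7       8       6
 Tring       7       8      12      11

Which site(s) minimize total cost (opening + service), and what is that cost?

Open A and D; minimum total cost 51.

For any fixed open set, each post office goes to its cheapest open site; total = fixed + service.
{A, D}: Irby→D 3, Joliet→D 11, Norris→A 2, Orton→A 8, Kent→A 3, Quay→A 3, Milton→D 6, Tring→A 7. Service 43; fixed 8; total 51.
{A, B, D}: service 38 + fixed 14 = 52
{A, B, C}: Irby→C 4, Joliet→C 10, Norris→A 2, Orton→B 4, Kent→A 3, Quay→B 2, Milton→B 7, Tring→A 7. Service 39; fixed 17; total 56.
{A, B, C, D}: service 37 + fixed 20 = 57
No other subset beats 51.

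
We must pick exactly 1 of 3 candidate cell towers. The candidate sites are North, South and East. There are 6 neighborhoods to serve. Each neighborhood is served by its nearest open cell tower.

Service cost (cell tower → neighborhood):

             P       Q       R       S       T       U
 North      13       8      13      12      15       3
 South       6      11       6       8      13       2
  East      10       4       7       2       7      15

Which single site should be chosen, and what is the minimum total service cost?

Choose East only; total service cost 45.

With exactly 1 open, each neighborhood uses its cheapest among the chosen.
{East}: P→East 10, Q→East 4, R→East 7, S→East 2, T→East 7, U→East 15. Service cost 45.
{South}: service cost 46
{North}: service cost 64
Among all 3 size-1 choices, {East} is lowest.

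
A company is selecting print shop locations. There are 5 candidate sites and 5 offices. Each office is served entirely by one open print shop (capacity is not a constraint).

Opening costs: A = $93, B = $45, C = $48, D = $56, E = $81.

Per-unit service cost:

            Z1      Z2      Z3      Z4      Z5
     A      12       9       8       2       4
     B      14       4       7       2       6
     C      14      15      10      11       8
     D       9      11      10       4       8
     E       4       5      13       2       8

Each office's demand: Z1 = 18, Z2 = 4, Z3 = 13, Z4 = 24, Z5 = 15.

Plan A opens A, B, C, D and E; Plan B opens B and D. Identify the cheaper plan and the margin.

Plan B is cheaper by 102.

Plan A: {A, B, C, D, E}: Z1→E 4·18=72, Z2→B 4·4=16, Z3→B 7·13=91, Z4→A 2·24=48, Z5→A 4·15=60. Service 287; fixed 323; total 610.
Plan B: {B, D}: Z1→D 9·18=162, Z2→B 4·4=16, Z3→B 7·13=91, Z4→B 2·24=48, Z5→B 6·15=90. Service 407; fixed 101; total 508.
Difference: |610 − 508| = 102.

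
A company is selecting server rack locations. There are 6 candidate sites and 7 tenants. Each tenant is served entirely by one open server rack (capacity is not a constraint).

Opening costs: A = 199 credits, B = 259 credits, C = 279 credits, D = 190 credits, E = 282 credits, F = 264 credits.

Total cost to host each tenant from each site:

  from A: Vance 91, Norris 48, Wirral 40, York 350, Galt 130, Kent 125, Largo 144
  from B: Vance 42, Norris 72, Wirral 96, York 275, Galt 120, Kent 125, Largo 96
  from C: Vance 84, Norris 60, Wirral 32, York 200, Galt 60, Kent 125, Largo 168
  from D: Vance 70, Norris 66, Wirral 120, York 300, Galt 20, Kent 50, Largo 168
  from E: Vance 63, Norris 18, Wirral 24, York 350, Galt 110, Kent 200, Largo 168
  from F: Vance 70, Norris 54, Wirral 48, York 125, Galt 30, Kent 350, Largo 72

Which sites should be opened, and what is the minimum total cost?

For any fixed open set, each tenant goes to its cheapest open site; total = fixed + service.
{D, F}: Vance→D 70, Norris→F 54, Wirral→F 48, York→F 125, Galt→D 20, Kent→D 50, Largo→F 72. Service 439; fixed 454; total 893.
{A, F}: service 510 + fixed 463 = 973
{D}: service 794 + fixed 190 = 984
{A, B, C, D, E, F}: service 351 + fixed 1473 = 1824
No other subset beats 893.

Open D and F; minimum total cost 893.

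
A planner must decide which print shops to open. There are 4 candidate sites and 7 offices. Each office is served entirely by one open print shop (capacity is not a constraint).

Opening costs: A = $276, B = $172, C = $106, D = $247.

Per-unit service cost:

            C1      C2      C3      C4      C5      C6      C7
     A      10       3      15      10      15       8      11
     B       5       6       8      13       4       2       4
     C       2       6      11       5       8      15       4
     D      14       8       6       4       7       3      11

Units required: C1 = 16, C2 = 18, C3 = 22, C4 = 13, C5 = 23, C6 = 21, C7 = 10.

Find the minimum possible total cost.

Minimum total cost: 833

For any fixed open set, each office goes to its cheapest open site; total = fixed + service.
{B, C}: C1→C 2·16=32, C2→B 6·18=108, C3→B 8·22=176, C4→C 5·13=65, C5→B 4·23=92, C6→B 2·21=42, C7→B 4·10=40. Service 555; fixed 278; total 833.
{B}: service 707 + fixed 172 = 879
{C, D}: C1→C 2·16=32, C2→C 6·18=108, C3→D 6·22=132, C4→D 4·13=52, C5→D 7·23=161, C6→D 3·21=63, C7→C 4·10=40. Service 588; fixed 353; total 941.
{A, B, C, D}: service 444 + fixed 801 = 1245
No other subset beats 833.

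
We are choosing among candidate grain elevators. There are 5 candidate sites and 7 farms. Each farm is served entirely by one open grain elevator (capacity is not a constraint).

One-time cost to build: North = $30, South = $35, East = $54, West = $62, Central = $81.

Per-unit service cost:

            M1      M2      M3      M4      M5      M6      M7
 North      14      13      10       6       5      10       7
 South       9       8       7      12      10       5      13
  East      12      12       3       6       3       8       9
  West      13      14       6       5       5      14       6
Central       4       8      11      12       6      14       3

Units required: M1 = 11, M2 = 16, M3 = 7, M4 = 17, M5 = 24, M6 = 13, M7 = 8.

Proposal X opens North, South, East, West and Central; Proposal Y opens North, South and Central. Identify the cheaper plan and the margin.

Proposal Y is cheaper by 23.

Proposal X: {North, South, East, West, Central}: M1→Central 4·11=44, M2→South 8·16=128, M3→East 3·7=21, M4→West 5·17=85, M5→East 3·24=72, M6→South 5·13=65, M7→Central 3·8=24. Service 439; fixed 262; total 701.
Proposal Y: {North, South, Central}: M1→Central 4·11=44, M2→South 8·16=128, M3→South 7·7=49, M4→North 6·17=102, M5→North 5·24=120, M6→South 5·13=65, M7→Central 3·8=24. Service 532; fixed 146; total 678.
Difference: |701 − 678| = 23.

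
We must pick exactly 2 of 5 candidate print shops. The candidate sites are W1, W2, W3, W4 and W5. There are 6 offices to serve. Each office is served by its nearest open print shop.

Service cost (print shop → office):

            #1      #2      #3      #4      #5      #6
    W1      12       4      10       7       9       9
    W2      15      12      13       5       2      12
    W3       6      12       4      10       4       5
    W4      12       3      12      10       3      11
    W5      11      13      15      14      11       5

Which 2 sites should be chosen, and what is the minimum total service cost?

With exactly 2 open, each office uses its cheapest among the chosen.
{W1, W3}: #1→W3 6, #2→W1 4, #3→W3 4, #4→W1 7, #5→W3 4, #6→W3 5. Service cost 30.
{W3, W4}: service cost 31
{W2, W3}: service cost 34
Among all 10 size-2 choices, {W1, W3} is lowest.

Choose W1 and W3; total service cost 30.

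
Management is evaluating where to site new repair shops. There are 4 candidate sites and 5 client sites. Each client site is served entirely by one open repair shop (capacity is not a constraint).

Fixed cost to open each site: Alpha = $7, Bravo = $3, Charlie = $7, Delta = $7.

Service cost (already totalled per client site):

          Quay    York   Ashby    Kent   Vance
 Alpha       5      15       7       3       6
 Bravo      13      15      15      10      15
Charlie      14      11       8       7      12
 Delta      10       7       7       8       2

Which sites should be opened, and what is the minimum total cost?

Open Alpha and Delta; minimum total cost 38.

For any fixed open set, each client site goes to its cheapest open site; total = fixed + service.
{Alpha, Delta}: Quay→Alpha 5, York→Delta 7, Ashby→Alpha 7, Kent→Alpha 3, Vance→Delta 2. Service 24; fixed 14; total 38.
{Alpha, Bravo, Delta}: service 24 + fixed 17 = 41
{Delta}: Quay→Delta 10, York→Delta 7, Ashby→Delta 7, Kent→Delta 8, Vance→Delta 2. Service 34; fixed 7; total 41.
{Alpha, Bravo, Charlie, Delta}: Quay→Alpha 5, York→Delta 7, Ashby→Alpha 7, Kent→Alpha 3, Vance→Delta 2. Service 24; fixed 24; total 48.
No other subset beats 38.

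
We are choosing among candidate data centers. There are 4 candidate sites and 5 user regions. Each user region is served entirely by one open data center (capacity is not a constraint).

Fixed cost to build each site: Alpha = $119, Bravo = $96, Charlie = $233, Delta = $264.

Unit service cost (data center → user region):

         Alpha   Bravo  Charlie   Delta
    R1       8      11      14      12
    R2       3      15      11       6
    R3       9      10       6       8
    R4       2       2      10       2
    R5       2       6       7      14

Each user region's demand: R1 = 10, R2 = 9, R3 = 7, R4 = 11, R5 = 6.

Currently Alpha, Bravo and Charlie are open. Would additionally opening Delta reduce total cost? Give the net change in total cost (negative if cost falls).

No — net change +264 (cost rises by 264).

Current service cost with {Alpha, Bravo, Charlie}: 183.
Adding Delta: each user region re-picks its cheapest; new service cost 183, saving 0.
Extra fixed cost: 264. Net change = 264 − 0 = 264.
(Totals: 631 → 895.)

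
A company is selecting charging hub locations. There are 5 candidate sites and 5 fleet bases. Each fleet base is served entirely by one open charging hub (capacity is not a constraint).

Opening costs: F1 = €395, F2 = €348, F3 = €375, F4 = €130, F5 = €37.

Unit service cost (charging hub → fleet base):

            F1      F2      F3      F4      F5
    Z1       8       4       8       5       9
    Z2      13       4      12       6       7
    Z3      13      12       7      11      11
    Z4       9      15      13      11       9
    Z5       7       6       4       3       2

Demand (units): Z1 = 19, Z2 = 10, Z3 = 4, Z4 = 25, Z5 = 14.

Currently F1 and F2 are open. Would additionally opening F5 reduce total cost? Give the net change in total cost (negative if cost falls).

Current service cost with {F1, F2}: 473.
Adding F5: each fleet base re-picks its cheapest; new service cost 413, saving 60.
Extra fixed cost: 37. Net change = 37 − 60 = -23.
(Totals: 1216 → 1193.)

Yes — net change −23 (cost falls by 23).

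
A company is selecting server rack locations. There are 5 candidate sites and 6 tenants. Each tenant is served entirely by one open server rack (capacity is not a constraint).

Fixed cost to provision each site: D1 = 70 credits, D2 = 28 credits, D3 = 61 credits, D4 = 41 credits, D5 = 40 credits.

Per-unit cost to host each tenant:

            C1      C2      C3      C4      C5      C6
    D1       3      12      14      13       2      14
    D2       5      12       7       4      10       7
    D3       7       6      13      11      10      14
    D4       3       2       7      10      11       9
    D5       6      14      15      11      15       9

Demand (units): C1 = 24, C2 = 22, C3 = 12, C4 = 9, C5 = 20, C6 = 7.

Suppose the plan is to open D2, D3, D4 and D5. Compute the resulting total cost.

Each tenant is assigned to its cheapest site among the open ones.
{D2, D3, D4, D5}: C1→D4 3·24=72, C2→D4 2·22=44, C3→D2 7·12=84, C4→D2 4·9=36, C5→D2 10·20=200, C6→D2 7·7=49. Service 485; fixed 170; total 655.

Total cost: 655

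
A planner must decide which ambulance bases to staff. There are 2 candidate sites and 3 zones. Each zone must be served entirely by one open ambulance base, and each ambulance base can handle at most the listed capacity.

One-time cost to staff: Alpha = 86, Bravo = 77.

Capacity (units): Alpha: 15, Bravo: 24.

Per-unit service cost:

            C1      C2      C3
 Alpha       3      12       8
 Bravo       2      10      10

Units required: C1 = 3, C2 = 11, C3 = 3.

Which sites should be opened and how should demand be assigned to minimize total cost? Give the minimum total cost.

Minimum total cost: 223

Open {Bravo}: C1→Bravo 2·3=6, C2→Bravo 10·11=110, C3→Bravo 10·3=30.
Loads: Bravo carries 17/24. Service 146; fixed 77; total 223.
Next best feasible plan costs 303.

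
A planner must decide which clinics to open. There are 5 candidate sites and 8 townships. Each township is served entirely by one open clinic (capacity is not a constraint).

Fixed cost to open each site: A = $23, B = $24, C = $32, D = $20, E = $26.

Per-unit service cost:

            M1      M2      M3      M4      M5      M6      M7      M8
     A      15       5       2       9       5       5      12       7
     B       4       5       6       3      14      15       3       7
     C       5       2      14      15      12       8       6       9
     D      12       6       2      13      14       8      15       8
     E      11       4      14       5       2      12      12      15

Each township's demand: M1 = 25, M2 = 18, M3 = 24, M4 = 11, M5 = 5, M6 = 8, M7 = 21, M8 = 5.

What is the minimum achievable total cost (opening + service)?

For any fixed open set, each township goes to its cheapest open site; total = fixed + service.
{A, B, C}: M1→B 4·25=100, M2→C 2·18=36, M3→A 2·24=48, M4→B 3·11=33, M5→A 5·5=25, M6→A 5·8=40, M7→B 3·21=63, M8→A 7·5=35. Service 380; fixed 79; total 459.
{A, B, C, E}: M1→B 4·25=100, M2→C 2·18=36, M3→A 2·24=48, M4→B 3·11=33, M5→E 2·5=10, M6→A 5·8=40, M7→B 3·21=63, M8→A 7·5=35. Service 365; fixed 105; total 470.
{A, B, E}: M1→B 4·25=100, M2→E 4·18=72, M3→A 2·24=48, M4→B 3·11=33, M5→E 2·5=10, M6→A 5·8=40, M7→B 3·21=63, M8→A 7·5=35. Service 401; fixed 73; total 474.
{A, B, C, D, E}: M1→B 4·25=100, M2→C 2·18=36, M3→A 2·24=48, M4→B 3·11=33, M5→E 2·5=10, M6→A 5·8=40, M7→B 3·21=63, M8→A 7·5=35. Service 365; fixed 125; total 490.
No other subset beats 459.

Minimum total cost: 459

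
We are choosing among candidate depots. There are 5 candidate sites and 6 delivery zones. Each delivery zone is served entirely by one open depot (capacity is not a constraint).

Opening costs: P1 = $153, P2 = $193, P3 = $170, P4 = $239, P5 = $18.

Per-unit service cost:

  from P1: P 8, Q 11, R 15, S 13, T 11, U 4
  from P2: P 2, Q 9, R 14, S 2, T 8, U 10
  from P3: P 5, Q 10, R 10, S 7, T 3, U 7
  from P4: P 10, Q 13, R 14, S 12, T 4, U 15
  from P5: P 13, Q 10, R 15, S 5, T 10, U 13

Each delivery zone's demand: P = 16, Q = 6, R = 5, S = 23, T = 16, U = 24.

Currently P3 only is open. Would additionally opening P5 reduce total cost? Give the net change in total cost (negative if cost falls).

Current service cost with {P3}: 567.
Adding P5: each delivery zone re-picks its cheapest; new service cost 521, saving 46.
Extra fixed cost: 18. Net change = 18 − 46 = -28.
(Totals: 737 → 709.)

Yes — net change −28 (cost falls by 28).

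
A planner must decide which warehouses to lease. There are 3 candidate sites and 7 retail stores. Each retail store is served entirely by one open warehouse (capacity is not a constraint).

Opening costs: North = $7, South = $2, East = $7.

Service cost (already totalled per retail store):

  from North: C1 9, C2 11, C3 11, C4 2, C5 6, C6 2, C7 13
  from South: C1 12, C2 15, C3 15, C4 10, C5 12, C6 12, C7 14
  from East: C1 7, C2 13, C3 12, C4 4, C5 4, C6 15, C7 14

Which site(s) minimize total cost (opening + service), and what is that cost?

Open North only; minimum total cost 61.

For any fixed open set, each retail store goes to its cheapest open site; total = fixed + service.
{North}: C1→North 9, C2→North 11, C3→North 11, C4→North 2, C5→North 6, C6→North 2, C7→North 13. Service 54; fixed 7; total 61.
{North, South}: C1→North 9, C2→North 11, C3→North 11, C4→North 2, C5→North 6, C6→North 2, C7→North 13. Service 54; fixed 9; total 63.
{North, East}: C1→East 7, C2→North 11, C3→North 11, C4→North 2, C5→East 4, C6→North 2, C7→North 13. Service 50; fixed 14; total 64.
{North, South, East}: service 50 + fixed 16 = 66
No other subset beats 61.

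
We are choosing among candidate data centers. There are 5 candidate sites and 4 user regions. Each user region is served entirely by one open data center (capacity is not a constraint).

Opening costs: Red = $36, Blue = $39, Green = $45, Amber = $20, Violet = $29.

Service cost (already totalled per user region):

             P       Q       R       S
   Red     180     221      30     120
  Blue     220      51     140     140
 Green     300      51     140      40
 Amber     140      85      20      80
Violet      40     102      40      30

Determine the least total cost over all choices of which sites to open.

Minimum total cost: 224

For any fixed open set, each user region goes to its cheapest open site; total = fixed + service.
{Amber, Violet}: P→Violet 40, Q→Amber 85, R→Amber 20, S→Violet 30. Service 175; fixed 49; total 224.
{Blue, Amber, Violet}: P→Violet 40, Q→Blue 51, R→Amber 20, S→Violet 30. Service 141; fixed 88; total 229.
{Blue, Violet}: service 161 + fixed 68 = 229
{Red, Blue, Green, Amber, Violet}: service 141 + fixed 169 = 310
No other subset beats 224.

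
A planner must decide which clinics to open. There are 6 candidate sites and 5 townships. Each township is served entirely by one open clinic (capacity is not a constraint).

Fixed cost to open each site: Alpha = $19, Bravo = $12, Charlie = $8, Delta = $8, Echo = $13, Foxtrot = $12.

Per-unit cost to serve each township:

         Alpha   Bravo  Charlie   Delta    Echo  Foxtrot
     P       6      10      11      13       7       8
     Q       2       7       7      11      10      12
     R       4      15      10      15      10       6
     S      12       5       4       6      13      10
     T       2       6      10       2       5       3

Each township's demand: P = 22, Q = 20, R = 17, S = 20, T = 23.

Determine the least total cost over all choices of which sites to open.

Minimum total cost: 393

For any fixed open set, each township goes to its cheapest open site; total = fixed + service.
{Alpha, Charlie}: P→Alpha 6·22=132, Q→Alpha 2·20=40, R→Alpha 4·17=68, S→Charlie 4·20=80, T→Alpha 2·23=46. Service 366; fixed 27; total 393.
{Alpha, Charlie, Delta}: service 366 + fixed 35 = 401
{Alpha, Bravo, Charlie}: service 366 + fixed 39 = 405
{Alpha, Bravo, Charlie, Delta, Echo, Foxtrot}: P→Alpha 6·22=132, Q→Alpha 2·20=40, R→Alpha 4·17=68, S→Charlie 4·20=80, T→Alpha 2·23=46. Service 366; fixed 72; total 438.
No other subset beats 393.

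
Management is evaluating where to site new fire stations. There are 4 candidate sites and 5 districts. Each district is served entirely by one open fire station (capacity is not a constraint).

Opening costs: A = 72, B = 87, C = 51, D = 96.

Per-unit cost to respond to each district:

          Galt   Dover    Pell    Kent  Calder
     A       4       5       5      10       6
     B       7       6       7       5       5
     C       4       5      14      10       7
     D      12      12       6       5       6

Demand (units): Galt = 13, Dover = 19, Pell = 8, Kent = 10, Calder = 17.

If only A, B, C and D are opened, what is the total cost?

Each district is assigned to its cheapest site among the open ones.
{A, B, C, D}: Galt→A 4·13=52, Dover→A 5·19=95, Pell→A 5·8=40, Kent→B 5·10=50, Calder→B 5·17=85. Service 322; fixed 306; total 628.

Total cost: 628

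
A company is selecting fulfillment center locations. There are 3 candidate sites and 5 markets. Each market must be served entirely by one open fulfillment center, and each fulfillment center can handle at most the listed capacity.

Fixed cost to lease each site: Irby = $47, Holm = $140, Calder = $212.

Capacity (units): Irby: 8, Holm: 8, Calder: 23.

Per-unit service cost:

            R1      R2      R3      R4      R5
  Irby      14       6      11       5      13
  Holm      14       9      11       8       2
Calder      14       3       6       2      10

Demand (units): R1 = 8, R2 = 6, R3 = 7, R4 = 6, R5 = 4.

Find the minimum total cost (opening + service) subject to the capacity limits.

Minimum total cost: 483

Open {Irby, Calder}: R1→Irby 14·8=112, R2→Calder 3·6=18, R3→Calder 6·7=42, R4→Calder 2·6=12, R5→Calder 10·4=40.
Loads: Irby carries 8/8, Calder carries 23/23. Service 224; fixed 259; total 483.
Next best feasible plan costs 576.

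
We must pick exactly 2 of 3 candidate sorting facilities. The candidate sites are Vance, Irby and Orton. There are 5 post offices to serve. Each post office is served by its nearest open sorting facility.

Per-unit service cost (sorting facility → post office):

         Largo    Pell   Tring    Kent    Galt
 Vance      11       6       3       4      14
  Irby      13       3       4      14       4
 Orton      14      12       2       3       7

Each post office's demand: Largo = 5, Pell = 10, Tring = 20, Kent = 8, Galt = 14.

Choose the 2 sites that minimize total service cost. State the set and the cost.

Choose Irby and Orton; total service cost 215.

With exactly 2 open, each post office uses its cheapest among the chosen.
{Irby, Orton}: Largo→Irby 13·5=65, Pell→Irby 3·10=30, Tring→Orton 2·20=40, Kent→Orton 3·8=24, Galt→Irby 4·14=56. Service cost 215.
{Vance, Irby}: service cost 233
{Vance, Orton}: service cost 277
Among all 3 size-2 choices, {Irby, Orton} is lowest.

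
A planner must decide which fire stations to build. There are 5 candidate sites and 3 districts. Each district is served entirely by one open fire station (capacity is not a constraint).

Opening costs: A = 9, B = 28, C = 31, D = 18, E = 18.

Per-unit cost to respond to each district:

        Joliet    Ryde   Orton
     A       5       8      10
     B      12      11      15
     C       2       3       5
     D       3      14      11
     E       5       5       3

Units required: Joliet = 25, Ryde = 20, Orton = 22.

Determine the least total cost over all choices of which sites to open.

For any fixed open set, each district goes to its cheapest open site; total = fixed + service.
{C, E}: Joliet→C 2·25=50, Ryde→C 3·20=60, Orton→E 3·22=66. Service 176; fixed 49; total 225.
{A, C, E}: service 176 + fixed 58 = 234
{C, D, E}: service 176 + fixed 67 = 243
{A, B, C, D, E}: service 176 + fixed 104 = 280
No other subset beats 225.

Minimum total cost: 225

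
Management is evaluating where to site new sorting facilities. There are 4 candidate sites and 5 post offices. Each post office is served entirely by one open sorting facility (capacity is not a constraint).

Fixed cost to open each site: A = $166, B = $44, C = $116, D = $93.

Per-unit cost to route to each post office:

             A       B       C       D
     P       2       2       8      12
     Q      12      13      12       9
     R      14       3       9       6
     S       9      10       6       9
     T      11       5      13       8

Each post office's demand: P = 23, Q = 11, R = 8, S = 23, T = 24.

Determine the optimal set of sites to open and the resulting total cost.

Open B only; minimum total cost 607.

For any fixed open set, each post office goes to its cheapest open site; total = fixed + service.
{B}: P→B 2·23=46, Q→B 13·11=143, R→B 3·8=24, S→B 10·23=230, T→B 5·24=120. Service 563; fixed 44; total 607.
{B, C}: service 460 + fixed 160 = 620
{B, D}: service 496 + fixed 137 = 633
{A, B, C, D}: P→A 2·23=46, Q→D 9·11=99, R→B 3·8=24, S→C 6·23=138, T→B 5·24=120. Service 427; fixed 419; total 846.
No other subset beats 607.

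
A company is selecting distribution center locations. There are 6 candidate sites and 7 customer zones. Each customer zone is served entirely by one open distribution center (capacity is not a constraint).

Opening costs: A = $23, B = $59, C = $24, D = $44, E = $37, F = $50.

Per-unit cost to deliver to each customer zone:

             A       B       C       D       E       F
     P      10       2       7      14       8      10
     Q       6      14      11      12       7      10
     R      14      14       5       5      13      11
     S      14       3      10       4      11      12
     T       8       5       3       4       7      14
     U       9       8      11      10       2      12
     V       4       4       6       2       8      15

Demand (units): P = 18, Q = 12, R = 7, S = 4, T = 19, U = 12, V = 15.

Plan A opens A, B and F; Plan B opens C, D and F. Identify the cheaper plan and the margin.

Plan A is cheaper by 42.

Plan A: {A, B, F}: P→B 2·18=36, Q→A 6·12=72, R→F 11·7=77, S→B 3·4=12, T→B 5·19=95, U→B 8·12=96, V→A 4·15=60. Service 448; fixed 132; total 580.
Plan B: {C, D, F}: P→C 7·18=126, Q→F 10·12=120, R→C 5·7=35, S→D 4·4=16, T→C 3·19=57, U→D 10·12=120, V→D 2·15=30. Service 504; fixed 118; total 622.
Difference: |580 − 622| = 42.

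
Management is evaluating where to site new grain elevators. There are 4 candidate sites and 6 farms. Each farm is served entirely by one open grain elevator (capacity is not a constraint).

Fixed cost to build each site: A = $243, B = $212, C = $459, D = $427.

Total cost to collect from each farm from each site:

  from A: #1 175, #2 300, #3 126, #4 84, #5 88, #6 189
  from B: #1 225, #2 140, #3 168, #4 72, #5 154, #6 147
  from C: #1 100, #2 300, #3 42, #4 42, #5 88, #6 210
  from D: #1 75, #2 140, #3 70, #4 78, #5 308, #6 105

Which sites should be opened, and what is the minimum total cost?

Open B only; minimum total cost 1118.

For any fixed open set, each farm goes to its cheapest open site; total = fixed + service.
{B}: #1→B 225, #2→B 140, #3→B 168, #4→B 72, #5→B 154, #6→B 147. Service 906; fixed 212; total 1118.
{A, B}: service 748 + fixed 455 = 1203
{D}: #1→D 75, #2→D 140, #3→D 70, #4→D 78, #5→D 308, #6→D 105. Service 776; fixed 427; total 1203.
{A, B, C, D}: service 492 + fixed 1341 = 1833
(All 15 nonempty subsets were checked; B only is lowest.)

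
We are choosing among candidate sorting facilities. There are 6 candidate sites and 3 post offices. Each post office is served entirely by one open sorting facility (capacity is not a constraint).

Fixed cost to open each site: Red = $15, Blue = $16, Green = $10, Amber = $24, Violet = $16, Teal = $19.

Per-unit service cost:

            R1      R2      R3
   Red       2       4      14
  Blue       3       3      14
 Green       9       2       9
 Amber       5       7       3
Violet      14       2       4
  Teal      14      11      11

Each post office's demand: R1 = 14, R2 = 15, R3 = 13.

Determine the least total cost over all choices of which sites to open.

For any fixed open set, each post office goes to its cheapest open site; total = fixed + service.
{Red, Violet}: R1→Red 2·14=28, R2→Violet 2·15=30, R3→Violet 4·13=52. Service 110; fixed 31; total 141.
{Red, Green, Amber}: service 97 + fixed 49 = 146
{Red, Green, Violet}: service 110 + fixed 41 = 151
{Red, Blue, Green, Amber, Violet, Teal}: service 97 + fixed 100 = 197
No other subset beats 141.

Minimum total cost: 141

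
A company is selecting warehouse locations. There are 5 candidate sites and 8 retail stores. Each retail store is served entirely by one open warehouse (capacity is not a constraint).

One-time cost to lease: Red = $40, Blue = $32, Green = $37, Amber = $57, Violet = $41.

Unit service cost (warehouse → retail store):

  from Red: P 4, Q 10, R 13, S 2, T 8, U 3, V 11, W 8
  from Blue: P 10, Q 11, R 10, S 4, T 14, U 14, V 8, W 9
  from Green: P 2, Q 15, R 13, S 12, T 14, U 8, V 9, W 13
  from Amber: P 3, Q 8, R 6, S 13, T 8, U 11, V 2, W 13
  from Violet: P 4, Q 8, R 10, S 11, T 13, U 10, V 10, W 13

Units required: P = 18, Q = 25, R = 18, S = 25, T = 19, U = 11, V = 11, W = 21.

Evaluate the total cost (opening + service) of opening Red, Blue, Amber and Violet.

Each retail store is assigned to its cheapest site among the open ones.
{Red, Blue, Amber, Violet}: P→Amber 3·18=54, Q→Amber 8·25=200, R→Amber 6·18=108, S→Red 2·25=50, T→Red 8·19=152, U→Red 3·11=33, V→Amber 2·11=22, W→Red 8·21=168. Service 787; fixed 170; total 957.

Total cost: 957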